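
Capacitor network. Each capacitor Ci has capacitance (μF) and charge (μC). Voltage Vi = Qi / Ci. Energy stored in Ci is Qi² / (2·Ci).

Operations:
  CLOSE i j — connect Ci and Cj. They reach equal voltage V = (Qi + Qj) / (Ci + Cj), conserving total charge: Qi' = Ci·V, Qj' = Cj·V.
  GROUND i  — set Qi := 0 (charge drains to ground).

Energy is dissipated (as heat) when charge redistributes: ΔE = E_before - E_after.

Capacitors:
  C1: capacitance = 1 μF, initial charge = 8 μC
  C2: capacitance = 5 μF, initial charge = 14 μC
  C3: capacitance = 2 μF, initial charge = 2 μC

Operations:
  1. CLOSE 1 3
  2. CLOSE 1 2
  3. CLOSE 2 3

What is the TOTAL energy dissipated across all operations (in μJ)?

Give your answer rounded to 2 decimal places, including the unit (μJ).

Answer: 16.59 μJ

Derivation:
Initial: C1(1μF, Q=8μC, V=8.00V), C2(5μF, Q=14μC, V=2.80V), C3(2μF, Q=2μC, V=1.00V)
Op 1: CLOSE 1-3: Q_total=10.00, C_total=3.00, V=3.33; Q1=3.33, Q3=6.67; dissipated=16.333
Op 2: CLOSE 1-2: Q_total=17.33, C_total=6.00, V=2.89; Q1=2.89, Q2=14.44; dissipated=0.119
Op 3: CLOSE 2-3: Q_total=21.11, C_total=7.00, V=3.02; Q2=15.08, Q3=6.03; dissipated=0.141
Total dissipated: 16.593 μJ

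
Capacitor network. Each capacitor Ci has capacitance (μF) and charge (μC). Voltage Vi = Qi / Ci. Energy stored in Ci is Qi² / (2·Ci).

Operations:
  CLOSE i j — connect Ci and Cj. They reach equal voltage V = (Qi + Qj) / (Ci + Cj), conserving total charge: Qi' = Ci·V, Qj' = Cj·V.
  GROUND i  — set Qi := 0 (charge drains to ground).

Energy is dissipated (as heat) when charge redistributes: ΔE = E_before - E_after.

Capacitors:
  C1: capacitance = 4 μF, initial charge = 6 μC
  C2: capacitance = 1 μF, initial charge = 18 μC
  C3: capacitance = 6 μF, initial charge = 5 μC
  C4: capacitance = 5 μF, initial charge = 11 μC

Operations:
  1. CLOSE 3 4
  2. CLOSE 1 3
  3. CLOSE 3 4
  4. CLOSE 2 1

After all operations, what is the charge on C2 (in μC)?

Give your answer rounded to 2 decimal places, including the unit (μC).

Initial: C1(4μF, Q=6μC, V=1.50V), C2(1μF, Q=18μC, V=18.00V), C3(6μF, Q=5μC, V=0.83V), C4(5μF, Q=11μC, V=2.20V)
Op 1: CLOSE 3-4: Q_total=16.00, C_total=11.00, V=1.45; Q3=8.73, Q4=7.27; dissipated=2.547
Op 2: CLOSE 1-3: Q_total=14.73, C_total=10.00, V=1.47; Q1=5.89, Q3=8.84; dissipated=0.002
Op 3: CLOSE 3-4: Q_total=16.11, C_total=11.00, V=1.46; Q3=8.79, Q4=7.32; dissipated=0.000
Op 4: CLOSE 2-1: Q_total=23.89, C_total=5.00, V=4.78; Q2=4.78, Q1=19.11; dissipated=109.260
Final charges: Q1=19.11, Q2=4.78, Q3=8.79, Q4=7.32

Answer: 4.78 μC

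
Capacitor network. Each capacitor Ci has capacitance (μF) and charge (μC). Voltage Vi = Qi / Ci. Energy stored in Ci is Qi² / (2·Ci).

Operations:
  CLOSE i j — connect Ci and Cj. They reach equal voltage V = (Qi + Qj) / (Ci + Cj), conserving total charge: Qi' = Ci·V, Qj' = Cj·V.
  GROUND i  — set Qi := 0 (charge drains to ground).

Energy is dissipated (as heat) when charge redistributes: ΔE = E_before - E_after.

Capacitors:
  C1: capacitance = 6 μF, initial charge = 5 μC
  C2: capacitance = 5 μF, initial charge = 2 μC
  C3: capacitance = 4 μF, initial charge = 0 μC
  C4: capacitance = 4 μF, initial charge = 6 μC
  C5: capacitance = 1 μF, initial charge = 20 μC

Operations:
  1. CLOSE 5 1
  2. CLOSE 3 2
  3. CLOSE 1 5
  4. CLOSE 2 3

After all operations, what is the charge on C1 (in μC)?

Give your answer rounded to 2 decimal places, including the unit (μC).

Initial: C1(6μF, Q=5μC, V=0.83V), C2(5μF, Q=2μC, V=0.40V), C3(4μF, Q=0μC, V=0.00V), C4(4μF, Q=6μC, V=1.50V), C5(1μF, Q=20μC, V=20.00V)
Op 1: CLOSE 5-1: Q_total=25.00, C_total=7.00, V=3.57; Q5=3.57, Q1=21.43; dissipated=157.440
Op 2: CLOSE 3-2: Q_total=2.00, C_total=9.00, V=0.22; Q3=0.89, Q2=1.11; dissipated=0.178
Op 3: CLOSE 1-5: Q_total=25.00, C_total=7.00, V=3.57; Q1=21.43, Q5=3.57; dissipated=0.000
Op 4: CLOSE 2-3: Q_total=2.00, C_total=9.00, V=0.22; Q2=1.11, Q3=0.89; dissipated=0.000
Final charges: Q1=21.43, Q2=1.11, Q3=0.89, Q4=6.00, Q5=3.57

Answer: 21.43 μC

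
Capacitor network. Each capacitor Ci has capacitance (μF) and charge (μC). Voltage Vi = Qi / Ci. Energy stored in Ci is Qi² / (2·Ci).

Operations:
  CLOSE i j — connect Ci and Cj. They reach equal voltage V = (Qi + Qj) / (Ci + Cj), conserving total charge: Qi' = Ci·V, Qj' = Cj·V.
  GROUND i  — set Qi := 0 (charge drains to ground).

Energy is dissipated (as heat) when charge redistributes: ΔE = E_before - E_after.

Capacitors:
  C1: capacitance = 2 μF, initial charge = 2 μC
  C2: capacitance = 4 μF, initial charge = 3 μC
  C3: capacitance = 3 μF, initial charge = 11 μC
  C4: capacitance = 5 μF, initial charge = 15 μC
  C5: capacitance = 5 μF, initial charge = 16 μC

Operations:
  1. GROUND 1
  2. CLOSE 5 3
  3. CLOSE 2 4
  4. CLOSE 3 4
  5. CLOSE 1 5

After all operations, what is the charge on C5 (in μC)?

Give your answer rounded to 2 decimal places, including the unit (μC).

Initial: C1(2μF, Q=2μC, V=1.00V), C2(4μF, Q=3μC, V=0.75V), C3(3μF, Q=11μC, V=3.67V), C4(5μF, Q=15μC, V=3.00V), C5(5μF, Q=16μC, V=3.20V)
Op 1: GROUND 1: Q1=0; energy lost=1.000
Op 2: CLOSE 5-3: Q_total=27.00, C_total=8.00, V=3.38; Q5=16.88, Q3=10.12; dissipated=0.204
Op 3: CLOSE 2-4: Q_total=18.00, C_total=9.00, V=2.00; Q2=8.00, Q4=10.00; dissipated=5.625
Op 4: CLOSE 3-4: Q_total=20.12, C_total=8.00, V=2.52; Q3=7.55, Q4=12.58; dissipated=1.772
Op 5: CLOSE 1-5: Q_total=16.88, C_total=7.00, V=2.41; Q1=4.82, Q5=12.05; dissipated=8.136
Final charges: Q1=4.82, Q2=8.00, Q3=7.55, Q4=12.58, Q5=12.05

Answer: 12.05 μC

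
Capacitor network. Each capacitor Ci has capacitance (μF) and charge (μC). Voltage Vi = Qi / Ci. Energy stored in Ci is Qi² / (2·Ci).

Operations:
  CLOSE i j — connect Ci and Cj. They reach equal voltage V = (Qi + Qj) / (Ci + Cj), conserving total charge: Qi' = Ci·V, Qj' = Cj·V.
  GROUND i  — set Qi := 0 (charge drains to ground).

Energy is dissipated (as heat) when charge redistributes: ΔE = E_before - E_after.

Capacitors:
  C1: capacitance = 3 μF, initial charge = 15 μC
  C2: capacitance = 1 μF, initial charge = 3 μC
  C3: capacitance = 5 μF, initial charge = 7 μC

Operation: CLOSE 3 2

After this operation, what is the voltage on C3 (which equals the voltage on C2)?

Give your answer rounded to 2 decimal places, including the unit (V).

Answer: 1.67 V

Derivation:
Initial: C1(3μF, Q=15μC, V=5.00V), C2(1μF, Q=3μC, V=3.00V), C3(5μF, Q=7μC, V=1.40V)
Op 1: CLOSE 3-2: Q_total=10.00, C_total=6.00, V=1.67; Q3=8.33, Q2=1.67; dissipated=1.067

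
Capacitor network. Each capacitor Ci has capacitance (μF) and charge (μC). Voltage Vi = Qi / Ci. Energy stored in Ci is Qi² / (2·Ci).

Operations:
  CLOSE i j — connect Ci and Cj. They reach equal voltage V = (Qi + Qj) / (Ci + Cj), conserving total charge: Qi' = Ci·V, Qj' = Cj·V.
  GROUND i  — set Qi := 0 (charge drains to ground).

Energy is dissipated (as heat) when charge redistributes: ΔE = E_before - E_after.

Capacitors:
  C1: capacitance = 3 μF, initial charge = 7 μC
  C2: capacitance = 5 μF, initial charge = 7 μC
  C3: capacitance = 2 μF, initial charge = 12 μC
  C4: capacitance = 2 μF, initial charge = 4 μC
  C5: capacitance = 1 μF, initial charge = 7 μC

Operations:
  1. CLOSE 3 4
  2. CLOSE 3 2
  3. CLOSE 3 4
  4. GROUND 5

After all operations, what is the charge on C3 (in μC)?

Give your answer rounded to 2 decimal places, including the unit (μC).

Answer: 6.14 μC

Derivation:
Initial: C1(3μF, Q=7μC, V=2.33V), C2(5μF, Q=7μC, V=1.40V), C3(2μF, Q=12μC, V=6.00V), C4(2μF, Q=4μC, V=2.00V), C5(1μF, Q=7μC, V=7.00V)
Op 1: CLOSE 3-4: Q_total=16.00, C_total=4.00, V=4.00; Q3=8.00, Q4=8.00; dissipated=8.000
Op 2: CLOSE 3-2: Q_total=15.00, C_total=7.00, V=2.14; Q3=4.29, Q2=10.71; dissipated=4.829
Op 3: CLOSE 3-4: Q_total=12.29, C_total=4.00, V=3.07; Q3=6.14, Q4=6.14; dissipated=1.724
Op 4: GROUND 5: Q5=0; energy lost=24.500
Final charges: Q1=7.00, Q2=10.71, Q3=6.14, Q4=6.14, Q5=0.00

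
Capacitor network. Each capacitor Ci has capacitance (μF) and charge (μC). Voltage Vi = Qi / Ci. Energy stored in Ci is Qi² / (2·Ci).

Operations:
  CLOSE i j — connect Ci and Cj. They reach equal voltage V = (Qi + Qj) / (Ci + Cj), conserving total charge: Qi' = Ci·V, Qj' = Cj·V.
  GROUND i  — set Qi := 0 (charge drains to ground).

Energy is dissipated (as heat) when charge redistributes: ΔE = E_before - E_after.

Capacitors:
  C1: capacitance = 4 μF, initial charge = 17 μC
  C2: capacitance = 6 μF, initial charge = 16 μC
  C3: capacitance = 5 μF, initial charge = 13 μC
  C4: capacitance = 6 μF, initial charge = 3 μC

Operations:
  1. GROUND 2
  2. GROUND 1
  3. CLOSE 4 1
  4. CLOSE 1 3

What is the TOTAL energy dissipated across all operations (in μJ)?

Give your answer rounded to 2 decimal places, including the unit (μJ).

Initial: C1(4μF, Q=17μC, V=4.25V), C2(6μF, Q=16μC, V=2.67V), C3(5μF, Q=13μC, V=2.60V), C4(6μF, Q=3μC, V=0.50V)
Op 1: GROUND 2: Q2=0; energy lost=21.333
Op 2: GROUND 1: Q1=0; energy lost=36.125
Op 3: CLOSE 4-1: Q_total=3.00, C_total=10.00, V=0.30; Q4=1.80, Q1=1.20; dissipated=0.300
Op 4: CLOSE 1-3: Q_total=14.20, C_total=9.00, V=1.58; Q1=6.31, Q3=7.89; dissipated=5.878
Total dissipated: 63.636 μJ

Answer: 63.64 μJ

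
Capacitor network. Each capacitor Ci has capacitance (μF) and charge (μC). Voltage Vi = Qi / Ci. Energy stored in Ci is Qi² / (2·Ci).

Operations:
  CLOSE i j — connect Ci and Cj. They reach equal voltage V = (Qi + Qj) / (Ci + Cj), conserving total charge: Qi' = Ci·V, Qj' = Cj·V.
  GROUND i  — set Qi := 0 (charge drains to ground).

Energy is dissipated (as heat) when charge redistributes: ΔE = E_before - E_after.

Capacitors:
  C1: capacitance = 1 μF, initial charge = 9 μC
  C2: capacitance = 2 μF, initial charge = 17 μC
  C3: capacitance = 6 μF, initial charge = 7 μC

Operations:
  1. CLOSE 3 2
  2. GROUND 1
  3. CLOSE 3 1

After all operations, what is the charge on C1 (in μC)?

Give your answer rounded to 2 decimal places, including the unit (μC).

Answer: 2.57 μC

Derivation:
Initial: C1(1μF, Q=9μC, V=9.00V), C2(2μF, Q=17μC, V=8.50V), C3(6μF, Q=7μC, V=1.17V)
Op 1: CLOSE 3-2: Q_total=24.00, C_total=8.00, V=3.00; Q3=18.00, Q2=6.00; dissipated=40.333
Op 2: GROUND 1: Q1=0; energy lost=40.500
Op 3: CLOSE 3-1: Q_total=18.00, C_total=7.00, V=2.57; Q3=15.43, Q1=2.57; dissipated=3.857
Final charges: Q1=2.57, Q2=6.00, Q3=15.43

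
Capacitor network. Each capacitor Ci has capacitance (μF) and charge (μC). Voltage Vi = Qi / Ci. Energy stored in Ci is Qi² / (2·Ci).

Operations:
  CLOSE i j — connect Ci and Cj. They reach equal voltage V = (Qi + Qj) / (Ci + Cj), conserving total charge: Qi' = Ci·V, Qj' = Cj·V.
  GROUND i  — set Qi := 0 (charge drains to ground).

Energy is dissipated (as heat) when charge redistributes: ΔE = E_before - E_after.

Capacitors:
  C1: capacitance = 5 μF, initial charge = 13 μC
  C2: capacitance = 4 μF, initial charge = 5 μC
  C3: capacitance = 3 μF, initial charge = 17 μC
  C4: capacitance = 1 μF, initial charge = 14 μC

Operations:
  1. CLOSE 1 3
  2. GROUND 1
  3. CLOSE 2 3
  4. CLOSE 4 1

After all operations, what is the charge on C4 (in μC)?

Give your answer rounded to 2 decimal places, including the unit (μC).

Initial: C1(5μF, Q=13μC, V=2.60V), C2(4μF, Q=5μC, V=1.25V), C3(3μF, Q=17μC, V=5.67V), C4(1μF, Q=14μC, V=14.00V)
Op 1: CLOSE 1-3: Q_total=30.00, C_total=8.00, V=3.75; Q1=18.75, Q3=11.25; dissipated=8.817
Op 2: GROUND 1: Q1=0; energy lost=35.156
Op 3: CLOSE 2-3: Q_total=16.25, C_total=7.00, V=2.32; Q2=9.29, Q3=6.96; dissipated=5.357
Op 4: CLOSE 4-1: Q_total=14.00, C_total=6.00, V=2.33; Q4=2.33, Q1=11.67; dissipated=81.667
Final charges: Q1=11.67, Q2=9.29, Q3=6.96, Q4=2.33

Answer: 2.33 μC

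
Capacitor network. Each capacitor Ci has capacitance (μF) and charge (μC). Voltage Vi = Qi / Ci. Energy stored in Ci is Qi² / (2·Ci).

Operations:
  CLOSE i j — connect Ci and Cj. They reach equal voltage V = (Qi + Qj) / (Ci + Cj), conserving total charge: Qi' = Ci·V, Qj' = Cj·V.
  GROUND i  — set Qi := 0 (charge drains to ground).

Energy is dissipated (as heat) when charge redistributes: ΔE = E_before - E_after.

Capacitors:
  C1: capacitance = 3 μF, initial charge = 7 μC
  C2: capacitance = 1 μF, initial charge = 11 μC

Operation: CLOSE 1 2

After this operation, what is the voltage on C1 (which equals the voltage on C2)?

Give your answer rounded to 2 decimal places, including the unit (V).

Answer: 4.50 V

Derivation:
Initial: C1(3μF, Q=7μC, V=2.33V), C2(1μF, Q=11μC, V=11.00V)
Op 1: CLOSE 1-2: Q_total=18.00, C_total=4.00, V=4.50; Q1=13.50, Q2=4.50; dissipated=28.167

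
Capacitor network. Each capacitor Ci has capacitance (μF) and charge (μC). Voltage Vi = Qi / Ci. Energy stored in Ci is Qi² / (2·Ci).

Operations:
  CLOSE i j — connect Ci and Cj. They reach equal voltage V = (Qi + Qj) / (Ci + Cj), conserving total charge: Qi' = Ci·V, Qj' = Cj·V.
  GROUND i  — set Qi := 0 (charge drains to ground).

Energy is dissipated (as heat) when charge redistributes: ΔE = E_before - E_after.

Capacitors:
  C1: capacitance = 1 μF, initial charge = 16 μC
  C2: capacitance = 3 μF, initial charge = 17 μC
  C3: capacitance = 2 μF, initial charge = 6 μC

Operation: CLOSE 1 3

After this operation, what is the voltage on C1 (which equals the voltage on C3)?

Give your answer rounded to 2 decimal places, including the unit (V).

Initial: C1(1μF, Q=16μC, V=16.00V), C2(3μF, Q=17μC, V=5.67V), C3(2μF, Q=6μC, V=3.00V)
Op 1: CLOSE 1-3: Q_total=22.00, C_total=3.00, V=7.33; Q1=7.33, Q3=14.67; dissipated=56.333

Answer: 7.33 V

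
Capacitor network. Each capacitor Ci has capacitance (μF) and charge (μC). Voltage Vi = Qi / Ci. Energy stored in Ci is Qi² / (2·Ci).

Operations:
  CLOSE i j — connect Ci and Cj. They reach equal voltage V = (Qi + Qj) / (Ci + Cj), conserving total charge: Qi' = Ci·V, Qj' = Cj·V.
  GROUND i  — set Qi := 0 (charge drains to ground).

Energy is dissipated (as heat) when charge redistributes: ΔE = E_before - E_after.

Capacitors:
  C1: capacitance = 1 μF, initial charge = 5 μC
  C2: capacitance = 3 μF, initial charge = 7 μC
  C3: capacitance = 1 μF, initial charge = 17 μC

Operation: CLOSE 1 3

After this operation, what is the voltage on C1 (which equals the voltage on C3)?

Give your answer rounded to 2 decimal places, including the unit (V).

Initial: C1(1μF, Q=5μC, V=5.00V), C2(3μF, Q=7μC, V=2.33V), C3(1μF, Q=17μC, V=17.00V)
Op 1: CLOSE 1-3: Q_total=22.00, C_total=2.00, V=11.00; Q1=11.00, Q3=11.00; dissipated=36.000

Answer: 11.00 V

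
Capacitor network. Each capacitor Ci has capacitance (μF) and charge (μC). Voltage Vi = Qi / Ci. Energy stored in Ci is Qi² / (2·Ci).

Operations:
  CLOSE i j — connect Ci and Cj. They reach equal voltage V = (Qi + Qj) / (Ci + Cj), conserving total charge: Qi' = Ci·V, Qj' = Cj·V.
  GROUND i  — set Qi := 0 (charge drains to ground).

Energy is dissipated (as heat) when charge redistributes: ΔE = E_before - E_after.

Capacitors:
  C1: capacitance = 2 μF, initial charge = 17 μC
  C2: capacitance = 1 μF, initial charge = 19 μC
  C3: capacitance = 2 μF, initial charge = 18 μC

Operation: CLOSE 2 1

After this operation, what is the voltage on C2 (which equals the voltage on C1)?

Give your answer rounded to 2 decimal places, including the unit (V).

Initial: C1(2μF, Q=17μC, V=8.50V), C2(1μF, Q=19μC, V=19.00V), C3(2μF, Q=18μC, V=9.00V)
Op 1: CLOSE 2-1: Q_total=36.00, C_total=3.00, V=12.00; Q2=12.00, Q1=24.00; dissipated=36.750

Answer: 12.00 V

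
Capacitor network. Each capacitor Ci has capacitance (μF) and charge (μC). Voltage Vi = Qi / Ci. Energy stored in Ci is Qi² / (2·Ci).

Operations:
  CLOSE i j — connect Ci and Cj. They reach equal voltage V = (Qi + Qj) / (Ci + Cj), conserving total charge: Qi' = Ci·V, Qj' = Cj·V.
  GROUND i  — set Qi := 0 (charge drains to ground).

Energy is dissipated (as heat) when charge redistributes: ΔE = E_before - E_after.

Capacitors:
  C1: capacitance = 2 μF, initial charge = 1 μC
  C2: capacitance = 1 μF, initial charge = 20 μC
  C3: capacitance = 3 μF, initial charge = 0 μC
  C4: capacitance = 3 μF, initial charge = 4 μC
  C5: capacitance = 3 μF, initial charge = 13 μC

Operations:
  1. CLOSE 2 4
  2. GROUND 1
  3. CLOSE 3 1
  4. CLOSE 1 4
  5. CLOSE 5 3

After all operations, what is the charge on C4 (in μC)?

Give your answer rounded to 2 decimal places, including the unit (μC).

Answer: 10.80 μC

Derivation:
Initial: C1(2μF, Q=1μC, V=0.50V), C2(1μF, Q=20μC, V=20.00V), C3(3μF, Q=0μC, V=0.00V), C4(3μF, Q=4μC, V=1.33V), C5(3μF, Q=13μC, V=4.33V)
Op 1: CLOSE 2-4: Q_total=24.00, C_total=4.00, V=6.00; Q2=6.00, Q4=18.00; dissipated=130.667
Op 2: GROUND 1: Q1=0; energy lost=0.250
Op 3: CLOSE 3-1: Q_total=0.00, C_total=5.00, V=0.00; Q3=0.00, Q1=0.00; dissipated=0.000
Op 4: CLOSE 1-4: Q_total=18.00, C_total=5.00, V=3.60; Q1=7.20, Q4=10.80; dissipated=21.600
Op 5: CLOSE 5-3: Q_total=13.00, C_total=6.00, V=2.17; Q5=6.50, Q3=6.50; dissipated=14.083
Final charges: Q1=7.20, Q2=6.00, Q3=6.50, Q4=10.80, Q5=6.50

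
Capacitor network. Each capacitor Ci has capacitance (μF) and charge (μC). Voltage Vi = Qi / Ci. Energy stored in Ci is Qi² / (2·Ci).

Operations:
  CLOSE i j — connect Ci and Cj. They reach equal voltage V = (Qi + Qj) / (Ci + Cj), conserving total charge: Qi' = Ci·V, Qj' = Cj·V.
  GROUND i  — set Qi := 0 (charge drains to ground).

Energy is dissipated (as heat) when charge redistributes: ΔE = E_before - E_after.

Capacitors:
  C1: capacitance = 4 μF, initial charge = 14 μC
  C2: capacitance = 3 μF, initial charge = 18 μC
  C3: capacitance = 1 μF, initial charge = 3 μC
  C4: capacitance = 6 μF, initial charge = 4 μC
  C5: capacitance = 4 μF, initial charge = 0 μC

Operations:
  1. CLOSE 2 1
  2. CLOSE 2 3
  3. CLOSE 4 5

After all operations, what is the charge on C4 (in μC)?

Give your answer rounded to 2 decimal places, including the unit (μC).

Answer: 2.40 μC

Derivation:
Initial: C1(4μF, Q=14μC, V=3.50V), C2(3μF, Q=18μC, V=6.00V), C3(1μF, Q=3μC, V=3.00V), C4(6μF, Q=4μC, V=0.67V), C5(4μF, Q=0μC, V=0.00V)
Op 1: CLOSE 2-1: Q_total=32.00, C_total=7.00, V=4.57; Q2=13.71, Q1=18.29; dissipated=5.357
Op 2: CLOSE 2-3: Q_total=16.71, C_total=4.00, V=4.18; Q2=12.54, Q3=4.18; dissipated=0.926
Op 3: CLOSE 4-5: Q_total=4.00, C_total=10.00, V=0.40; Q4=2.40, Q5=1.60; dissipated=0.533
Final charges: Q1=18.29, Q2=12.54, Q3=4.18, Q4=2.40, Q5=1.60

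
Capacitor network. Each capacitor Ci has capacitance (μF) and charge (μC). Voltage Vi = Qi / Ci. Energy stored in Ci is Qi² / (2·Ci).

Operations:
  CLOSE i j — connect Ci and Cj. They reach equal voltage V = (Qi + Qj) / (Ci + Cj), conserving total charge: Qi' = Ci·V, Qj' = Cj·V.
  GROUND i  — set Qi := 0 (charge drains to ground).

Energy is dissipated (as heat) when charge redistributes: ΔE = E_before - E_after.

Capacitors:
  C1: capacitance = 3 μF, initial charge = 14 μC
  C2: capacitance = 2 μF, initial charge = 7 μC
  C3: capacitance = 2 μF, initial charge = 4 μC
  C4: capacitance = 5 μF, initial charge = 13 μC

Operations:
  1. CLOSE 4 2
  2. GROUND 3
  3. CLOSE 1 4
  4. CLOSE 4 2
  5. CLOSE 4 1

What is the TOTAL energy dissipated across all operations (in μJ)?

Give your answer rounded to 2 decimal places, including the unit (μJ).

Answer: 8.01 μJ

Derivation:
Initial: C1(3μF, Q=14μC, V=4.67V), C2(2μF, Q=7μC, V=3.50V), C3(2μF, Q=4μC, V=2.00V), C4(5μF, Q=13μC, V=2.60V)
Op 1: CLOSE 4-2: Q_total=20.00, C_total=7.00, V=2.86; Q4=14.29, Q2=5.71; dissipated=0.579
Op 2: GROUND 3: Q3=0; energy lost=4.000
Op 3: CLOSE 1-4: Q_total=28.29, C_total=8.00, V=3.54; Q1=10.61, Q4=17.68; dissipated=3.070
Op 4: CLOSE 4-2: Q_total=23.39, C_total=7.00, V=3.34; Q4=16.71, Q2=6.68; dissipated=0.329
Op 5: CLOSE 4-1: Q_total=27.32, C_total=8.00, V=3.41; Q4=17.07, Q1=10.24; dissipated=0.035
Total dissipated: 8.012 μJ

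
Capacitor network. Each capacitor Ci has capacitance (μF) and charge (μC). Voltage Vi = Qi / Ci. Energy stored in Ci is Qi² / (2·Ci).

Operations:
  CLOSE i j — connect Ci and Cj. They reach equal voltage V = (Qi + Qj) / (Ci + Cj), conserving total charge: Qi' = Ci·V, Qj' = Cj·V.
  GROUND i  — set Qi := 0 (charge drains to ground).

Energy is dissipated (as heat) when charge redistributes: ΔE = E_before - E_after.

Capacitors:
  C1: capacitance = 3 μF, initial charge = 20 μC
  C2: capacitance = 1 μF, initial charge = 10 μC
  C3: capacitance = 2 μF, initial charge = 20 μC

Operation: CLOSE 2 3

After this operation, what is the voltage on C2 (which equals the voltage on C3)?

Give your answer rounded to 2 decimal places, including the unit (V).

Answer: 10.00 V

Derivation:
Initial: C1(3μF, Q=20μC, V=6.67V), C2(1μF, Q=10μC, V=10.00V), C3(2μF, Q=20μC, V=10.00V)
Op 1: CLOSE 2-3: Q_total=30.00, C_total=3.00, V=10.00; Q2=10.00, Q3=20.00; dissipated=0.000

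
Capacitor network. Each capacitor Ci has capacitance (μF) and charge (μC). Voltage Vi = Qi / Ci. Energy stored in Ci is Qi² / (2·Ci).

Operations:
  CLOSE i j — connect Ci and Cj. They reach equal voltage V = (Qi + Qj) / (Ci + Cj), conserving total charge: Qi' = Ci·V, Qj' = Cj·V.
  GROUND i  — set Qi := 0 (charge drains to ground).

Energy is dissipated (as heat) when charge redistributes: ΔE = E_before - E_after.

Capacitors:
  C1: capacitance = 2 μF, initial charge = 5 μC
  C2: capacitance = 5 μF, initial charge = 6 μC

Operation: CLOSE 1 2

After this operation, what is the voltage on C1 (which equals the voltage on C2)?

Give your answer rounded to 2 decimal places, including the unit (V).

Initial: C1(2μF, Q=5μC, V=2.50V), C2(5μF, Q=6μC, V=1.20V)
Op 1: CLOSE 1-2: Q_total=11.00, C_total=7.00, V=1.57; Q1=3.14, Q2=7.86; dissipated=1.207

Answer: 1.57 V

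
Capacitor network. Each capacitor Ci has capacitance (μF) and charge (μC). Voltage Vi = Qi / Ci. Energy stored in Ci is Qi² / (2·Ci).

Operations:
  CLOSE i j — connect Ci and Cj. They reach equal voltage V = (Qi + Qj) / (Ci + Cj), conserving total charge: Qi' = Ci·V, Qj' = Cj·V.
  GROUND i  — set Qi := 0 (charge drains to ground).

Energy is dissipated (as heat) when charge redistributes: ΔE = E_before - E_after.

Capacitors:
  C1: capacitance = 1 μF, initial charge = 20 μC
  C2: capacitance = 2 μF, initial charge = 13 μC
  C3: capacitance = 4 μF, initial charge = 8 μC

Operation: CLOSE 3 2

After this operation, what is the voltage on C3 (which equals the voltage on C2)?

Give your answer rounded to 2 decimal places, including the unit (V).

Answer: 3.50 V

Derivation:
Initial: C1(1μF, Q=20μC, V=20.00V), C2(2μF, Q=13μC, V=6.50V), C3(4μF, Q=8μC, V=2.00V)
Op 1: CLOSE 3-2: Q_total=21.00, C_total=6.00, V=3.50; Q3=14.00, Q2=7.00; dissipated=13.500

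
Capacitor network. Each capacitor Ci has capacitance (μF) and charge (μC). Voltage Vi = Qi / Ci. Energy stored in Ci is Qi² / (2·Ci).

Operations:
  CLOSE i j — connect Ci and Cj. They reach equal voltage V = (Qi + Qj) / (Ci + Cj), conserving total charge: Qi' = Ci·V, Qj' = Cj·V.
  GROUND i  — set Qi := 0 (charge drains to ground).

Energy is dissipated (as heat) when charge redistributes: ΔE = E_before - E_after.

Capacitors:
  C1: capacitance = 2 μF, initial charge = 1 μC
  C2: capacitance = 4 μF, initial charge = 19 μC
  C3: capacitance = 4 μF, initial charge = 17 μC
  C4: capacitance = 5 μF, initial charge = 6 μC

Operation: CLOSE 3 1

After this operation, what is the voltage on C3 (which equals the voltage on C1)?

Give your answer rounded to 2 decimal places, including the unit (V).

Answer: 3.00 V

Derivation:
Initial: C1(2μF, Q=1μC, V=0.50V), C2(4μF, Q=19μC, V=4.75V), C3(4μF, Q=17μC, V=4.25V), C4(5μF, Q=6μC, V=1.20V)
Op 1: CLOSE 3-1: Q_total=18.00, C_total=6.00, V=3.00; Q3=12.00, Q1=6.00; dissipated=9.375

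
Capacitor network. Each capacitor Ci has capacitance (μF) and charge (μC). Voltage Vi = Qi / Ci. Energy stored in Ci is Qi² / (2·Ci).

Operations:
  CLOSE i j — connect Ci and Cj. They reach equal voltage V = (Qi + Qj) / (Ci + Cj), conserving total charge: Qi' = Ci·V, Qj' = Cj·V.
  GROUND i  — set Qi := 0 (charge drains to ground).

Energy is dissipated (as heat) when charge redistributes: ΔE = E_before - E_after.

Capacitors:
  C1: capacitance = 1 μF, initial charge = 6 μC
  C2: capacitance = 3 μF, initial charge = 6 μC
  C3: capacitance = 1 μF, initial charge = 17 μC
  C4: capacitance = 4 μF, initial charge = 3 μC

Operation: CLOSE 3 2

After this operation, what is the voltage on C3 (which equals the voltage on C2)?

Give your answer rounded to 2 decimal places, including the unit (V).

Answer: 5.75 V

Derivation:
Initial: C1(1μF, Q=6μC, V=6.00V), C2(3μF, Q=6μC, V=2.00V), C3(1μF, Q=17μC, V=17.00V), C4(4μF, Q=3μC, V=0.75V)
Op 1: CLOSE 3-2: Q_total=23.00, C_total=4.00, V=5.75; Q3=5.75, Q2=17.25; dissipated=84.375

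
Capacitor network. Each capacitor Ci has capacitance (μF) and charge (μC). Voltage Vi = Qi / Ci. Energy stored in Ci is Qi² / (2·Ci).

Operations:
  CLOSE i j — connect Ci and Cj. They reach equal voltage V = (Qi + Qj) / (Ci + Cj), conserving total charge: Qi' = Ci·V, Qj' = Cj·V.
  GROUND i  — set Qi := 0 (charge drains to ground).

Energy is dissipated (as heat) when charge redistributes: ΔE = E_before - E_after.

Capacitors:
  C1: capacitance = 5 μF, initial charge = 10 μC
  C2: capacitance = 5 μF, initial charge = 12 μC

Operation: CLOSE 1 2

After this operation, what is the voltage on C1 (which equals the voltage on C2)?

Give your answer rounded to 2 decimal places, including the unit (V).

Answer: 2.20 V

Derivation:
Initial: C1(5μF, Q=10μC, V=2.00V), C2(5μF, Q=12μC, V=2.40V)
Op 1: CLOSE 1-2: Q_total=22.00, C_total=10.00, V=2.20; Q1=11.00, Q2=11.00; dissipated=0.200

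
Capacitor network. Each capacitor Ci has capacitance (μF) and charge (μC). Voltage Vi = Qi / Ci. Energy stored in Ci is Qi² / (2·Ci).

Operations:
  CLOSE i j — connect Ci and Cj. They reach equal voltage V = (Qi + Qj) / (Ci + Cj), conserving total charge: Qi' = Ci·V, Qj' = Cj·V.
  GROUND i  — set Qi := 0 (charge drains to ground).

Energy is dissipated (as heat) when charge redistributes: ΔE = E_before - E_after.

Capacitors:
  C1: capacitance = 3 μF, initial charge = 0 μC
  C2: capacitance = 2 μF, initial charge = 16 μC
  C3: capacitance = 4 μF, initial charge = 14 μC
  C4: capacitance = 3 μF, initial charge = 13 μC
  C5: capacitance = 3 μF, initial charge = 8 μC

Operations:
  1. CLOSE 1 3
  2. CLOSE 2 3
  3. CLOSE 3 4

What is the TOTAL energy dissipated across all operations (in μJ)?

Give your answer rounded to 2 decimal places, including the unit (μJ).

Initial: C1(3μF, Q=0μC, V=0.00V), C2(2μF, Q=16μC, V=8.00V), C3(4μF, Q=14μC, V=3.50V), C4(3μF, Q=13μC, V=4.33V), C5(3μF, Q=8μC, V=2.67V)
Op 1: CLOSE 1-3: Q_total=14.00, C_total=7.00, V=2.00; Q1=6.00, Q3=8.00; dissipated=10.500
Op 2: CLOSE 2-3: Q_total=24.00, C_total=6.00, V=4.00; Q2=8.00, Q3=16.00; dissipated=24.000
Op 3: CLOSE 3-4: Q_total=29.00, C_total=7.00, V=4.14; Q3=16.57, Q4=12.43; dissipated=0.095
Total dissipated: 34.595 μJ

Answer: 34.60 μJ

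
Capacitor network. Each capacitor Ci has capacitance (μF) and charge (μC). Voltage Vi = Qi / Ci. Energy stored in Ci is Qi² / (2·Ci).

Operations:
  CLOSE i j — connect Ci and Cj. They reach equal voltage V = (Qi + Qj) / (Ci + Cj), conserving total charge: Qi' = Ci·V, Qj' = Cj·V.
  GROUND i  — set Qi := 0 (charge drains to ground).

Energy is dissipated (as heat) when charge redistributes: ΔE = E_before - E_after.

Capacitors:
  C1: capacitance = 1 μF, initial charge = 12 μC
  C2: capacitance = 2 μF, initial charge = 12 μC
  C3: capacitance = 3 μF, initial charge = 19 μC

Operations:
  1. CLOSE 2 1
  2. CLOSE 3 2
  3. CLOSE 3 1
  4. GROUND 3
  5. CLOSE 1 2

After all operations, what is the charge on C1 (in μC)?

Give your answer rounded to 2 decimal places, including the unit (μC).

Answer: 7.08 μC

Derivation:
Initial: C1(1μF, Q=12μC, V=12.00V), C2(2μF, Q=12μC, V=6.00V), C3(3μF, Q=19μC, V=6.33V)
Op 1: CLOSE 2-1: Q_total=24.00, C_total=3.00, V=8.00; Q2=16.00, Q1=8.00; dissipated=12.000
Op 2: CLOSE 3-2: Q_total=35.00, C_total=5.00, V=7.00; Q3=21.00, Q2=14.00; dissipated=1.667
Op 3: CLOSE 3-1: Q_total=29.00, C_total=4.00, V=7.25; Q3=21.75, Q1=7.25; dissipated=0.375
Op 4: GROUND 3: Q3=0; energy lost=78.844
Op 5: CLOSE 1-2: Q_total=21.25, C_total=3.00, V=7.08; Q1=7.08, Q2=14.17; dissipated=0.021
Final charges: Q1=7.08, Q2=14.17, Q3=0.00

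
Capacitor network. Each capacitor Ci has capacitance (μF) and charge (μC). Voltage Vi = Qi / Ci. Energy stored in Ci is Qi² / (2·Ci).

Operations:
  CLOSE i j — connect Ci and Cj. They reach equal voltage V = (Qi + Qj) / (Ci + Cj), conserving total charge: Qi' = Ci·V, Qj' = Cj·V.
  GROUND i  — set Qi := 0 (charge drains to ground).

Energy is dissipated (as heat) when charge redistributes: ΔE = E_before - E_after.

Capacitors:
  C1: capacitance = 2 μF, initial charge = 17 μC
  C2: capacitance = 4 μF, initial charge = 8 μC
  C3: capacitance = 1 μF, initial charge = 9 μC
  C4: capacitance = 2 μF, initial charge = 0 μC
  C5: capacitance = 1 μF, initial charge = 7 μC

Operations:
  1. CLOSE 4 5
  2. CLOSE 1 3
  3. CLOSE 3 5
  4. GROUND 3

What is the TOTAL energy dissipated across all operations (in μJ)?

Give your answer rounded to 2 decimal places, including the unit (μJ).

Initial: C1(2μF, Q=17μC, V=8.50V), C2(4μF, Q=8μC, V=2.00V), C3(1μF, Q=9μC, V=9.00V), C4(2μF, Q=0μC, V=0.00V), C5(1μF, Q=7μC, V=7.00V)
Op 1: CLOSE 4-5: Q_total=7.00, C_total=3.00, V=2.33; Q4=4.67, Q5=2.33; dissipated=16.333
Op 2: CLOSE 1-3: Q_total=26.00, C_total=3.00, V=8.67; Q1=17.33, Q3=8.67; dissipated=0.083
Op 3: CLOSE 3-5: Q_total=11.00, C_total=2.00, V=5.50; Q3=5.50, Q5=5.50; dissipated=10.028
Op 4: GROUND 3: Q3=0; energy lost=15.125
Total dissipated: 41.569 μJ

Answer: 41.57 μJ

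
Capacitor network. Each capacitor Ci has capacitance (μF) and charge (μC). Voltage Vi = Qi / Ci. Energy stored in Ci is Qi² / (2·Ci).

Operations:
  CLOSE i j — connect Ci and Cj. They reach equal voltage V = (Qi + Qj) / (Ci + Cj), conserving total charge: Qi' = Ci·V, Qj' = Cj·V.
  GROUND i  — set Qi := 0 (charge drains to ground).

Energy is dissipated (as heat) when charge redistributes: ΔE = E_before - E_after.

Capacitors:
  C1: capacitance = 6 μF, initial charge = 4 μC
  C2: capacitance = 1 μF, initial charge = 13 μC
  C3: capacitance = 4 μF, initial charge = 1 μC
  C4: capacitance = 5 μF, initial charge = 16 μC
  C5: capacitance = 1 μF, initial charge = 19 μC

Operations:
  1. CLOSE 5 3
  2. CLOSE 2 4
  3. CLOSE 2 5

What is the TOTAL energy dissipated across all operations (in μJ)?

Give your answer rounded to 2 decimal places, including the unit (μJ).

Initial: C1(6μF, Q=4μC, V=0.67V), C2(1μF, Q=13μC, V=13.00V), C3(4μF, Q=1μC, V=0.25V), C4(5μF, Q=16μC, V=3.20V), C5(1μF, Q=19μC, V=19.00V)
Op 1: CLOSE 5-3: Q_total=20.00, C_total=5.00, V=4.00; Q5=4.00, Q3=16.00; dissipated=140.625
Op 2: CLOSE 2-4: Q_total=29.00, C_total=6.00, V=4.83; Q2=4.83, Q4=24.17; dissipated=40.017
Op 3: CLOSE 2-5: Q_total=8.83, C_total=2.00, V=4.42; Q2=4.42, Q5=4.42; dissipated=0.174
Total dissipated: 180.815 μJ

Answer: 180.82 μJ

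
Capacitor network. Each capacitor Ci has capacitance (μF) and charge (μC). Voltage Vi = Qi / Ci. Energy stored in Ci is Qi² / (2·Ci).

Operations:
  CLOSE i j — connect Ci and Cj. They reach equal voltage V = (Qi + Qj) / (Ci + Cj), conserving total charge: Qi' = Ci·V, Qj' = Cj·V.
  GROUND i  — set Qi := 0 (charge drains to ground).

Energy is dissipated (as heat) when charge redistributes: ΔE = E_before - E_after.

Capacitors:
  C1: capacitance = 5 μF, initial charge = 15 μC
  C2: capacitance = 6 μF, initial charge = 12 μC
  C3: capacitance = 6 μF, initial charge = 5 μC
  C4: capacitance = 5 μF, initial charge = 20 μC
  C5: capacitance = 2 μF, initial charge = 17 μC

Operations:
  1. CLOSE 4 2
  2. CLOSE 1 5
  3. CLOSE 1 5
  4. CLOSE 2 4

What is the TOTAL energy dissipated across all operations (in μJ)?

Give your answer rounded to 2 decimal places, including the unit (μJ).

Answer: 27.06 μJ

Derivation:
Initial: C1(5μF, Q=15μC, V=3.00V), C2(6μF, Q=12μC, V=2.00V), C3(6μF, Q=5μC, V=0.83V), C4(5μF, Q=20μC, V=4.00V), C5(2μF, Q=17μC, V=8.50V)
Op 1: CLOSE 4-2: Q_total=32.00, C_total=11.00, V=2.91; Q4=14.55, Q2=17.45; dissipated=5.455
Op 2: CLOSE 1-5: Q_total=32.00, C_total=7.00, V=4.57; Q1=22.86, Q5=9.14; dissipated=21.607
Op 3: CLOSE 1-5: Q_total=32.00, C_total=7.00, V=4.57; Q1=22.86, Q5=9.14; dissipated=0.000
Op 4: CLOSE 2-4: Q_total=32.00, C_total=11.00, V=2.91; Q2=17.45, Q4=14.55; dissipated=0.000
Total dissipated: 27.062 μJ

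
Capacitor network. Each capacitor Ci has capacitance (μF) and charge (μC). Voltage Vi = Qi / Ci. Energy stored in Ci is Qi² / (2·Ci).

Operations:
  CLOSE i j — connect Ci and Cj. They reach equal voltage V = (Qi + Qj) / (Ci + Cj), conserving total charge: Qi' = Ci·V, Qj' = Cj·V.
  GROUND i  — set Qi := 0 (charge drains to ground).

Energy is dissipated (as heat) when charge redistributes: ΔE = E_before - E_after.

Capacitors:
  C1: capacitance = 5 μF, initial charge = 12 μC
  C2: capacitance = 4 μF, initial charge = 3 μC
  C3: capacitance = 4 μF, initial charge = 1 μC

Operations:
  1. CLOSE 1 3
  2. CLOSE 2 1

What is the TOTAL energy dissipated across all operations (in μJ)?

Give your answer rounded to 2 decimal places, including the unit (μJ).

Answer: 5.67 μJ

Derivation:
Initial: C1(5μF, Q=12μC, V=2.40V), C2(4μF, Q=3μC, V=0.75V), C3(4μF, Q=1μC, V=0.25V)
Op 1: CLOSE 1-3: Q_total=13.00, C_total=9.00, V=1.44; Q1=7.22, Q3=5.78; dissipated=5.136
Op 2: CLOSE 2-1: Q_total=10.22, C_total=9.00, V=1.14; Q2=4.54, Q1=5.68; dissipated=0.536
Total dissipated: 5.672 μJ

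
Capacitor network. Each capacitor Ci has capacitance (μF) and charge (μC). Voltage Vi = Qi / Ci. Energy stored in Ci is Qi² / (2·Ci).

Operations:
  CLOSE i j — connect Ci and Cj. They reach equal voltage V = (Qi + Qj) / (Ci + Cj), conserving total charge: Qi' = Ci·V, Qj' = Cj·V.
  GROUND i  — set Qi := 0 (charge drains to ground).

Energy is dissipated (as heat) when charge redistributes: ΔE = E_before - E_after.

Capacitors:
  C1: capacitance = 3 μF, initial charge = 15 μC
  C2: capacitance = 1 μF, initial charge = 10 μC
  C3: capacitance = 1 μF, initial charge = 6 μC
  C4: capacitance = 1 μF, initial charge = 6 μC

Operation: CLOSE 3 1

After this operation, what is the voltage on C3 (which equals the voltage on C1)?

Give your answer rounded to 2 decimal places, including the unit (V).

Initial: C1(3μF, Q=15μC, V=5.00V), C2(1μF, Q=10μC, V=10.00V), C3(1μF, Q=6μC, V=6.00V), C4(1μF, Q=6μC, V=6.00V)
Op 1: CLOSE 3-1: Q_total=21.00, C_total=4.00, V=5.25; Q3=5.25, Q1=15.75; dissipated=0.375

Answer: 5.25 V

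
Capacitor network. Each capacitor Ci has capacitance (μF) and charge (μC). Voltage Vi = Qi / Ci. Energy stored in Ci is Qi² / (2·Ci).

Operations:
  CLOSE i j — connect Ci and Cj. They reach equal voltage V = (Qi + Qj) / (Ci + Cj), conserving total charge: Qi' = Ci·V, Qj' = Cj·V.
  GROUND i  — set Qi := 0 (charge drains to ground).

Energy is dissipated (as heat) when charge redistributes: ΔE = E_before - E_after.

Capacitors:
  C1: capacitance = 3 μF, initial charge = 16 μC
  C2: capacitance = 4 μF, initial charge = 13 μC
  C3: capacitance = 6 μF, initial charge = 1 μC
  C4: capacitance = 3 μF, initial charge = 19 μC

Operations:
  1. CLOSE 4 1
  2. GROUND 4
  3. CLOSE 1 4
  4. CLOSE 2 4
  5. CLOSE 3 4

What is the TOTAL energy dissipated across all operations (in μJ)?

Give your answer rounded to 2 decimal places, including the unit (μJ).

Answer: 86.05 μJ

Derivation:
Initial: C1(3μF, Q=16μC, V=5.33V), C2(4μF, Q=13μC, V=3.25V), C3(6μF, Q=1μC, V=0.17V), C4(3μF, Q=19μC, V=6.33V)
Op 1: CLOSE 4-1: Q_total=35.00, C_total=6.00, V=5.83; Q4=17.50, Q1=17.50; dissipated=0.750
Op 2: GROUND 4: Q4=0; energy lost=51.042
Op 3: CLOSE 1-4: Q_total=17.50, C_total=6.00, V=2.92; Q1=8.75, Q4=8.75; dissipated=25.521
Op 4: CLOSE 2-4: Q_total=21.75, C_total=7.00, V=3.11; Q2=12.43, Q4=9.32; dissipated=0.095
Op 5: CLOSE 3-4: Q_total=10.32, C_total=9.00, V=1.15; Q3=6.88, Q4=3.44; dissipated=8.646
Total dissipated: 86.054 μJ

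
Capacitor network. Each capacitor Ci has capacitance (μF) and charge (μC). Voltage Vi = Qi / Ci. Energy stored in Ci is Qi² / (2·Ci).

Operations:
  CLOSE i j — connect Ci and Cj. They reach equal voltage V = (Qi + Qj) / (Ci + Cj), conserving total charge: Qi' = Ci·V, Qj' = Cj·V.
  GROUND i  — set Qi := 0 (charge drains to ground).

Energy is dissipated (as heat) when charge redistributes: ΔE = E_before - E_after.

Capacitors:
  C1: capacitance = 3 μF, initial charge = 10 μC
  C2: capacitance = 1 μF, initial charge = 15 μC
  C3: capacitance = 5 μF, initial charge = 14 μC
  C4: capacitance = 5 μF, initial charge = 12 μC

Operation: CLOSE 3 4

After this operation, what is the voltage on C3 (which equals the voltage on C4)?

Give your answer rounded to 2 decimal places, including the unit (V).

Answer: 2.60 V

Derivation:
Initial: C1(3μF, Q=10μC, V=3.33V), C2(1μF, Q=15μC, V=15.00V), C3(5μF, Q=14μC, V=2.80V), C4(5μF, Q=12μC, V=2.40V)
Op 1: CLOSE 3-4: Q_total=26.00, C_total=10.00, V=2.60; Q3=13.00, Q4=13.00; dissipated=0.200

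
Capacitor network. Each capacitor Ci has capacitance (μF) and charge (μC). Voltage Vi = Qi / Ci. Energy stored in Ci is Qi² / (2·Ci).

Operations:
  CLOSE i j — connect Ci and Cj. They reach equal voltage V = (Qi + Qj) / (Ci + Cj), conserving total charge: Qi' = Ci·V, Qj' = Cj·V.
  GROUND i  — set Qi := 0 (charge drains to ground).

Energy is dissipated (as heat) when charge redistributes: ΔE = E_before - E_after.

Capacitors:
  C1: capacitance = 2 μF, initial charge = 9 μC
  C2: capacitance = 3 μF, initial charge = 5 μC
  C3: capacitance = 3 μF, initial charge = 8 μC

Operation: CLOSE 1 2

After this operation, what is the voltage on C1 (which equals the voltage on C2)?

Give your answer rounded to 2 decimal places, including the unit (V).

Answer: 2.80 V

Derivation:
Initial: C1(2μF, Q=9μC, V=4.50V), C2(3μF, Q=5μC, V=1.67V), C3(3μF, Q=8μC, V=2.67V)
Op 1: CLOSE 1-2: Q_total=14.00, C_total=5.00, V=2.80; Q1=5.60, Q2=8.40; dissipated=4.817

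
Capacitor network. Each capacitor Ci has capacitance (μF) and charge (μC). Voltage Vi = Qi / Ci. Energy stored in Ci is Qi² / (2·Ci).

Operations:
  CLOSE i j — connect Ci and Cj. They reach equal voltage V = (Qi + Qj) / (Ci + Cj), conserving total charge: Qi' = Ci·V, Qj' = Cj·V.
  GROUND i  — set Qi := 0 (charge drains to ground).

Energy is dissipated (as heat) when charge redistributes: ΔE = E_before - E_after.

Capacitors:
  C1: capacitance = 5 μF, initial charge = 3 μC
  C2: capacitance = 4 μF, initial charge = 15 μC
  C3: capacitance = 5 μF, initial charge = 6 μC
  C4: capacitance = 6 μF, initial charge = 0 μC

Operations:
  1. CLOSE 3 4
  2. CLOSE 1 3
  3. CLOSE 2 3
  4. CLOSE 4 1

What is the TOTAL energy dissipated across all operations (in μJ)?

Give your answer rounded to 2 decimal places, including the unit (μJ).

Answer: 13.19 μJ

Derivation:
Initial: C1(5μF, Q=3μC, V=0.60V), C2(4μF, Q=15μC, V=3.75V), C3(5μF, Q=6μC, V=1.20V), C4(6μF, Q=0μC, V=0.00V)
Op 1: CLOSE 3-4: Q_total=6.00, C_total=11.00, V=0.55; Q3=2.73, Q4=3.27; dissipated=1.964
Op 2: CLOSE 1-3: Q_total=5.73, C_total=10.00, V=0.57; Q1=2.86, Q3=2.86; dissipated=0.004
Op 3: CLOSE 2-3: Q_total=17.86, C_total=9.00, V=1.98; Q2=7.94, Q3=9.92; dissipated=11.217
Op 4: CLOSE 4-1: Q_total=6.14, C_total=11.00, V=0.56; Q4=3.35, Q1=2.79; dissipated=0.001
Total dissipated: 13.185 μJ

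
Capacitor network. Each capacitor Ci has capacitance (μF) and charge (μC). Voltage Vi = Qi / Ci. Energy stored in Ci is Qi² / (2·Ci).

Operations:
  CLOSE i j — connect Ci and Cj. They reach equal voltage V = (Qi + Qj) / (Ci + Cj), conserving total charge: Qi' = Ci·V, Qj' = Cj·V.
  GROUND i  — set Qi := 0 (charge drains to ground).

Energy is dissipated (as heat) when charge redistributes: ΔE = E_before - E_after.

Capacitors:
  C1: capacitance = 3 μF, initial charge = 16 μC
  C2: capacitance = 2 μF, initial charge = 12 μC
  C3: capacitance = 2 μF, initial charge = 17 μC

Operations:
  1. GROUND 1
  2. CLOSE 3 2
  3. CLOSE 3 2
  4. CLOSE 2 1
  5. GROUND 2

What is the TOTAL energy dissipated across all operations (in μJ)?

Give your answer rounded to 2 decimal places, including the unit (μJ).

Initial: C1(3μF, Q=16μC, V=5.33V), C2(2μF, Q=12μC, V=6.00V), C3(2μF, Q=17μC, V=8.50V)
Op 1: GROUND 1: Q1=0; energy lost=42.667
Op 2: CLOSE 3-2: Q_total=29.00, C_total=4.00, V=7.25; Q3=14.50, Q2=14.50; dissipated=3.125
Op 3: CLOSE 3-2: Q_total=29.00, C_total=4.00, V=7.25; Q3=14.50, Q2=14.50; dissipated=0.000
Op 4: CLOSE 2-1: Q_total=14.50, C_total=5.00, V=2.90; Q2=5.80, Q1=8.70; dissipated=31.538
Op 5: GROUND 2: Q2=0; energy lost=8.410
Total dissipated: 85.739 μJ

Answer: 85.74 μJ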